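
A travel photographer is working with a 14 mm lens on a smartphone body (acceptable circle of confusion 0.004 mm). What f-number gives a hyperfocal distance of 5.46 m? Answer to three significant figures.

Rearrange H = f²/(N·c) + f for N: N = f² / ((H − f)·c).
N = 14² / ((5460 − 14) × 0.004) = 196 / 21.78 ≈ 9.

f/9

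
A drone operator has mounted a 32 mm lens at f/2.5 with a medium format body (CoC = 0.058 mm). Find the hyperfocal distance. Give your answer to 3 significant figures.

7.09 m

Hyperfocal distance H = f²/(N·c) + f = 32²/(2.5 × 0.058) + 32 = 1024/0.145 + 32 ≈ 7094.1 mm ≈ 7.09 m.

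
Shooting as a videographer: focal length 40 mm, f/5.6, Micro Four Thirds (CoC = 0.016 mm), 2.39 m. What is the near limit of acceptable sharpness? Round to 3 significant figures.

Hyperfocal distance H = f²/(N·c) + f = 40²/(5.6 × 0.016) + 40 = 1600/0.0896 + 40 ≈ 17897.1 mm ≈ 17.90 m.
Near limit Dn = s·(H − f)/(H + s − 2f) = 2390 × (17897.1 − 40) / (17897.1 + 2390 − 2 × 40) = 2390 × 17857.1 / 20207.1 ≈ 2112.1 mm ≈ 2.11 m.

2.11 m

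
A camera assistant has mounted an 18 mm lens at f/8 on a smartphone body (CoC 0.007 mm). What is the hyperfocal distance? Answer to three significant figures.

5.80 m

Hyperfocal distance H = f²/(N·c) + f = 18²/(8 × 0.007) + 18 = 324/0.056 + 18 ≈ 5803.7 mm ≈ 5.80 m.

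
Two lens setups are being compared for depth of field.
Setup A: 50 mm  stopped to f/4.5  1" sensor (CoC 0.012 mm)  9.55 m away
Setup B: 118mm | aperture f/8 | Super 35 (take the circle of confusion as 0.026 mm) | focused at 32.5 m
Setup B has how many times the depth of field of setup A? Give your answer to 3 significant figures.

10.0

Setup A: H = 50²/(4.5×0.012) + 50 ≈ 46346.3 mm; DoF = Df − Dn = 12015.6 − 7924.0 ≈ 4091.6 mm.
Setup B: H = 118²/(8×0.026) + 118 ≈ 67060.3 mm; DoF = Df − Dn = 62952 − 21904 ≈ 41048 mm.
Ratio = 41048 / 4091.6 ≈ 10.0.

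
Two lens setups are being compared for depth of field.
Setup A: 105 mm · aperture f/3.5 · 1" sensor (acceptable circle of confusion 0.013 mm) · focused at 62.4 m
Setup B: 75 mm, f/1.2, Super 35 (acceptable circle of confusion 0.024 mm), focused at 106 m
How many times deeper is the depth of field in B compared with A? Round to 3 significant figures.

Setup A: H = 105²/(3.5×0.013) + 105 ≈ 242412.7 mm; DoF = Df − Dn = 83994 − 49638 ≈ 34356 mm.
Setup B: H = 75²/(1.2×0.024) + 75 ≈ 195387.5 mm; DoF = Df − Dn = 231611 − 68727 ≈ 162884 mm.
Ratio = 162884 / 34356 ≈ 4.74.

4.74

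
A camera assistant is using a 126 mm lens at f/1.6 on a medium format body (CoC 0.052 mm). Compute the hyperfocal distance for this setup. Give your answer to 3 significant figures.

191 m

Hyperfocal distance H = f²/(N·c) + f = 126²/(1.6 × 0.052) + 126 = 15876/0.0832 + 126 ≈ 190943.3 mm ≈ 191 m.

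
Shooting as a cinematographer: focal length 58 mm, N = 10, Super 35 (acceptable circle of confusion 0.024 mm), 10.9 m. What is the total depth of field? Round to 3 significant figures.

Hyperfocal distance H = f²/(N·c) + f = 58²/(10 × 0.024) + 58 = 3364/0.24 + 58 ≈ 14074.7 mm ≈ 14.07 m.
Near limit Dn = s·(H − f)/(H + s − 2f) = 10900 × (14074.7 − 58) / (14074.7 + 10900 − 2 × 58) = 10900 × 14016.7 / 24858.7 ≈ 6146 mm.
Far limit Df = s·(H − f)/(H − s) = 10900 × (14074.7 − 58) / (14074.7 − 10900) = 10900 × 14016.7 / 3174.7 ≈ 48125 mm.
Depth of field = Df − Dn = 48125 − 6146 ≈ 41979 mm ≈ 42.0 m.

42.0 m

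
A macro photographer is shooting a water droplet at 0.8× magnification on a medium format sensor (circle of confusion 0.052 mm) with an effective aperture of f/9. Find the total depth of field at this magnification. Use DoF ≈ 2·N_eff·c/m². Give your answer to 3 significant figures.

1.46 mm

At magnification m, DoF ≈ 2·N_eff·c/m² = 2 × 9 × 0.052 / 0.8² = 0.936 / 0.64 ≈ 1.46 mm.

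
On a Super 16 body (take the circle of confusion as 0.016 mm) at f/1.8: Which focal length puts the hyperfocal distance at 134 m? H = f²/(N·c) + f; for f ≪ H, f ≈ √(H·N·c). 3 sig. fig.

From H = f²/(N·c) + f, with f ≪ H: f ≈ √(H·N·c) = √(134000 × 1.8 × 0.016) = √3859.2 ≈ 62.12 mm.
The +f correction barely moves this — solving exactly, f² + N·c·f − N·c·H = 0 ⇒ f = (−N·c + √((N·c)² + 4·N·c·H))/2 = (−0.0288 + √15437)/2 ≈ 62.108 mm, so f ≈ 62.1 mm.

62.1 mm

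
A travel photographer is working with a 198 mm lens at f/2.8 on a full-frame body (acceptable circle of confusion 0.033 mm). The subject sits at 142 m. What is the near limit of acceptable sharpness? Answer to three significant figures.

Hyperfocal distance H = f²/(N·c) + f = 198²/(2.8 × 0.033) + 198 = 39204/0.0924 + 198 ≈ 424483.7 mm ≈ 424.5 m.
Near limit Dn = s·(H − f)/(H + s − 2f) = 142000 × (424483.7 − 198) / (424483.7 + 142000 − 2 × 198) = 142000 × 424285.7 / 566087.7 ≈ 106430 mm ≈ 106 m.

106 m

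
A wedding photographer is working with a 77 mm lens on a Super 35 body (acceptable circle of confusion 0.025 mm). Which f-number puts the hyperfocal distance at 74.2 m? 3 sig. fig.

Rearrange H = f²/(N·c) + f for N: N = f² / ((H − f)·c).
N = 77² / ((74200 − 77) × 0.025) = 5929 / 1853 ≈ 3.20.

f/3.20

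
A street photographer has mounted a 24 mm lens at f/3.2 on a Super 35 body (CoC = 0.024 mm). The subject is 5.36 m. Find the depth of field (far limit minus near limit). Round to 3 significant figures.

Hyperfocal distance H = f²/(N·c) + f = 24²/(3.2 × 0.024) + 24 = 576/0.0768 + 24 ≈ 7524.0 mm ≈ 7.524 m.
Near limit Dn = s·(H − f)/(H + s − 2f) = 5360 × (7524.0 − 24) / (7524.0 + 5360 − 2 × 24) = 5360 × 7500.0 / 12836.0 ≈ 3132 mm.
Far limit Df = s·(H − f)/(H − s) = 5360 × (7524.0 − 24) / (7524.0 − 5360) = 5360 × 7500.0 / 2164.0 ≈ 18577 mm.
Depth of field = Df − Dn = 18577 − 3132 ≈ 15445 mm ≈ 15.4 m.

15.4 m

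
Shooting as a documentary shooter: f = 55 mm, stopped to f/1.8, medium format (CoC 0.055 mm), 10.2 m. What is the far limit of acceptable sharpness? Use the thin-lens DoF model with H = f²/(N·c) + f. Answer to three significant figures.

15.3 m

Hyperfocal distance H = f²/(N·c) + f = 55²/(1.8 × 0.055) + 55 = 3025/0.099 + 55 ≈ 30610.6 mm ≈ 30.61 m.
Far limit Df = s·(H − f)/(H − s) = 10200 × (30610.6 − 55) / (30610.6 − 10200) = 10200 × 30555.6 / 20410.6 ≈ 15270 mm ≈ 15.3 m.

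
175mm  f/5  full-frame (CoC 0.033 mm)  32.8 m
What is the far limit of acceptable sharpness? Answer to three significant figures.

Hyperfocal distance H = f²/(N·c) + f = 175²/(5 × 0.033) + 175 = 30625/0.165 + 175 ≈ 185781.1 mm ≈ 185.8 m.
Far limit Df = s·(H − f)/(H − s) = 32800 × (185781.1 − 175) / (185781.1 − 32800) = 32800 × 185606.1 / 152981.1 ≈ 39795 mm ≈ 39.8 m.

39.8 m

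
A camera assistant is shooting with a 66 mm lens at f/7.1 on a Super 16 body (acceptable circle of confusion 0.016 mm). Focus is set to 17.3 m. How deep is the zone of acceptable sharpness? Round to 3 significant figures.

19.5 m

Hyperfocal distance H = f²/(N·c) + f = 66²/(7.1 × 0.016) + 66 = 4356/0.1136 + 66 ≈ 38411.1 mm ≈ 38.41 m.
Near limit Dn = s·(H − f)/(H + s − 2f) = 17300 × (38411.1 − 66) / (38411.1 + 17300 − 2 × 66) = 17300 × 38345.1 / 55579.1 ≈ 11936 mm.
Far limit Df = s·(H − f)/(H − s) = 17300 × (38411.1 − 66) / (38411.1 − 17300) = 17300 × 38345.1 / 21111.1 ≈ 31423 mm.
Depth of field = Df − Dn = 31423 − 11936 ≈ 19487 mm ≈ 19.5 m.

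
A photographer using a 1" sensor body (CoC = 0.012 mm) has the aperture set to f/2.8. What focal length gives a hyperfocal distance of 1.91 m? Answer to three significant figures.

7.99 mm

From H = f²/(N·c) + f, with f ≪ H: f ≈ √(H·N·c) = √(1910 × 2.8 × 0.012) = √64.176 ≈ 8.011 mm.
Exact: f² + N·c·f − N·c·H = 0 ⇒ f = (−N·c + √((N·c)² + 4·N·c·H))/2 = (−0.0336 + √256.71)/2 ≈ 7.9942 mm ≈ 7.99 mm.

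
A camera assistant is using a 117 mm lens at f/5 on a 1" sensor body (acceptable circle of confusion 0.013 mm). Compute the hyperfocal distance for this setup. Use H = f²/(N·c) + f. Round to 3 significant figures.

Hyperfocal distance H = f²/(N·c) + f = 117²/(5 × 0.013) + 117 = 13689/0.065 + 117 ≈ 210717.0 mm ≈ 211 m.

211 m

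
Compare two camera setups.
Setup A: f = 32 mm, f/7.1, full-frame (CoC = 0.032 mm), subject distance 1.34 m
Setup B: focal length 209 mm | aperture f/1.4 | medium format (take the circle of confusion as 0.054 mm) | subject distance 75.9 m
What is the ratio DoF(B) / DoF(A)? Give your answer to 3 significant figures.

23.8

Setup A: H = 32²/(7.1×0.032) + 32 ≈ 4539.0 mm; DoF = Df − Dn = 1887.89 − 1038.59 ≈ 849.30 mm.
Setup B: H = 209²/(1.4×0.054) + 209 ≈ 578000.0 mm; DoF = Df − Dn = 87342 − 67109 ≈ 20233 mm.
Ratio = 20233 / 849.30 ≈ 23.8.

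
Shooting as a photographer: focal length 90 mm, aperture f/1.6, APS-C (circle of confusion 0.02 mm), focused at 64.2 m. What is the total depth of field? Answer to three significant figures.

Hyperfocal distance H = f²/(N·c) + f = 90²/(1.6 × 0.02) + 90 = 8100/0.032 + 90 ≈ 253215.0 mm ≈ 253.2 m.
Near limit Dn = s·(H − f)/(H + s − 2f) = 64200 × (253215.0 − 90) / (253215.0 + 64200 − 2 × 90) = 64200 × 253125.0 / 317235.0 ≈ 51226 mm.
Far limit Df = s·(H − f)/(H − s) = 64200 × (253215.0 − 90) / (253215.0 − 64200) = 64200 × 253125.0 / 189015.0 ≈ 85975 mm.
Depth of field = Df − Dn = 85975 − 51226 ≈ 34749 mm ≈ 34.7 m.

34.7 m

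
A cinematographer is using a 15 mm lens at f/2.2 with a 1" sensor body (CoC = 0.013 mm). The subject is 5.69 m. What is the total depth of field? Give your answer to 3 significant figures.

17.1 m

Hyperfocal distance H = f²/(N·c) + f = 15²/(2.2 × 0.013) + 15 = 225/0.0286 + 15 ≈ 7882.1 mm ≈ 7.882 m.
Near limit Dn = s·(H − f)/(H + s − 2f) = 5690 × (7882.1 − 15) / (7882.1 + 5690 − 2 × 15) = 5690 × 7867.1 / 13542.1 ≈ 3306 mm.
Far limit Df = s·(H − f)/(H − s) = 5690 × (7882.1 − 15) / (7882.1 − 5690) = 5690 × 7867.1 / 2192.1 ≈ 20420 mm.
Depth of field = Df − Dn = 20420 − 3306 ≈ 17114 mm ≈ 17.1 m.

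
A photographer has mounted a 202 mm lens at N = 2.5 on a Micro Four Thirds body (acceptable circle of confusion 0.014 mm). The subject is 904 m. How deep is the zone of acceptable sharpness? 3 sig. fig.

Hyperfocal distance H = f²/(N·c) + f = 202²/(2.5 × 0.014) + 202 = 40804/0.035 + 202 ≈ 1166030.6 mm ≈ 1166 m.
Near limit Dn = s·(H − f)/(H + s − 2f) = 904000 × (1166030.6 − 202) / (1166030.6 + 904000 − 2 × 202) = 904000 × 1165828.6 / 2069626.6 ≈ 509227 mm.
Far limit Df = s·(H − f)/(H − s) = 904000 × (1166030.6 − 202) / (1166030.6 − 904000) = 904000 × 1165828.6 / 262030.6 ≈ 4022084 mm.
Depth of field = Df − Dn = 4022084 − 509227 ≈ 3512857 mm ≈ 3510 m.

3510 m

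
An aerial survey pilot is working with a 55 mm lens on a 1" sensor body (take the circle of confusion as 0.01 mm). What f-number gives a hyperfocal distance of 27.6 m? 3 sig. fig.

f/11

Rearrange H = f²/(N·c) + f for N: N = f² / ((H − f)·c).
N = 55² / ((27600 − 55) × 0.01) = 3025 / 275.4 ≈ 11.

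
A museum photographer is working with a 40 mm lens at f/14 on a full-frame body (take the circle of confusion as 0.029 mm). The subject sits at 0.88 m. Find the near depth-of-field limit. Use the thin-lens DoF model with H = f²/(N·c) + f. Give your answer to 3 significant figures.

0.725 m

Hyperfocal distance H = f²/(N·c) + f = 40²/(14 × 0.029) + 40 = 1600/0.406 + 40 ≈ 3980.9 mm ≈ 3.981 m.
Near limit Dn = s·(H − f)/(H + s − 2f) = 880 × (3980.9 − 40) / (3980.9 + 880 − 2 × 40) = 880 × 3940.9 / 4780.9 ≈ 725.38 mm ≈ 0.725 m.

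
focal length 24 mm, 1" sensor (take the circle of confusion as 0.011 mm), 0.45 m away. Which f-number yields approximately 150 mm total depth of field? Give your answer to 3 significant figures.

f/19.9

Write h = H − f = f²/(N·c). The thin-lens limits are Dn = s·h/(h + (s−f)) and Df = s·h/(h − (s−f)), so DoF = Df − Dn = 2·s·(s−f)·h / (h² − (s−f)²).
That is a quadratic in h: DoF·h² − 2·s·(s−f)·h − DoF·(s−f)² = 0 ⇒ h = (s−f)·(s + √(s² + DoF²)) / DoF = 426 × (450 + √(450² + 150²)) / 150 = 426 × (450 + 474.342) / 150 ≈ 2625.1 mm.
Then N = f²/(c·h) = 24² / (0.011 × 2625.1) = 576 / 28.876 ≈ 19.9.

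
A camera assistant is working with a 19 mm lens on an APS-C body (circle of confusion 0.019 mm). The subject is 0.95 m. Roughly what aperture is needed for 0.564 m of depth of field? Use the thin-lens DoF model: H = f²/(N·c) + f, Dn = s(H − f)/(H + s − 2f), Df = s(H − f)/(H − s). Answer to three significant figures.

f/5.60

Write h = H − f = f²/(N·c). The thin-lens limits are Dn = s·h/(h + (s−f)) and Df = s·h/(h − (s−f)), so DoF = Df − Dn = 2·s·(s−f)·h / (h² − (s−f)²).
That is a quadratic in h: DoF·h² − 2·s·(s−f)·h − DoF·(s−f)² = 0 ⇒ h = (s−f)·(s + √(s² + DoF²)) / DoF = 931 × (950 + √(950² + 564²)) / 564 = 931 × (950 + 1104.81) / 564 ≈ 3391.9 mm.
Then N = f²/(c·h) = 19² / (0.019 × 3391.9) = 361 / 64.446 ≈ 5.60.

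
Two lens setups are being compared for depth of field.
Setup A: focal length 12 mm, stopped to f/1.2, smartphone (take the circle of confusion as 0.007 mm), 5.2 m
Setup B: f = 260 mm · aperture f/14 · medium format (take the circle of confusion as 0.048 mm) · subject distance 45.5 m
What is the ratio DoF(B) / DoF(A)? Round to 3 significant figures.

14.8

Setup A: H = 12²/(1.2×0.007) + 12 ≈ 17154.9 mm; DoF = Df − Dn = 7456.6 − 3991.9 ≈ 3464.7 mm.
Setup B: H = 260²/(14×0.048) + 260 ≈ 100855.2 mm; DoF = Df − Dn = 82686 − 31385 ≈ 51301 mm.
Ratio = 51301 / 3464.7 ≈ 14.8.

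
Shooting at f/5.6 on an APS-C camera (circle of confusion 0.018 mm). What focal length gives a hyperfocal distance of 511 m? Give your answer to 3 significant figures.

227 mm

From H = f²/(N·c) + f, with f ≪ H: f ≈ √(H·N·c) = √(511000 × 5.6 × 0.018) = √51509 ≈ 227.0 mm.
The +f correction barely moves this — solving exactly, f² + N·c·f − N·c·H = 0 ⇒ f = (−N·c + √((N·c)² + 4·N·c·H))/2 = (−0.1008 + √206035)/2 ≈ 226.91 mm, so f ≈ 227 mm.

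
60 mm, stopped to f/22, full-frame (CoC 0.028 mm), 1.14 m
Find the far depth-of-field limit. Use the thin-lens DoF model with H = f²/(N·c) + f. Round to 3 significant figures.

1.40 m

Hyperfocal distance H = f²/(N·c) + f = 60²/(22 × 0.028) + 60 = 3600/0.616 + 60 ≈ 5904.2 mm ≈ 5.904 m.
Far limit Df = s·(H − f)/(H − s) = 1140 × (5904.2 − 60) / (5904.2 − 1140) = 1140 × 5844.2 / 4764.2 ≈ 1398.4 mm ≈ 1.40 m.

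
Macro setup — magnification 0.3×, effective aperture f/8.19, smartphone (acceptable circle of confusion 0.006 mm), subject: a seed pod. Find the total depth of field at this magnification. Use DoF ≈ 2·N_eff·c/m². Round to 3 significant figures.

1.09 mm

At magnification m, DoF ≈ 2·N_eff·c/m² = 2 × 8.19 × 0.006 / 0.3² = 0.09828 / 0.09 ≈ 1.09 mm.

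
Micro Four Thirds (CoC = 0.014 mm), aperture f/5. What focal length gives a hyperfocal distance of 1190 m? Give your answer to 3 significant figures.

From H = f²/(N·c) + f, with f ≪ H: f ≈ √(H·N·c) = √(1190000 × 5 × 0.014) = √83300 ≈ 288.6 mm.
The +f correction barely moves this — solving exactly, f² + N·c·f − N·c·H = 0 ⇒ f = (−N·c + √((N·c)² + 4·N·c·H))/2 = (−0.07 + √333200)/2 ≈ 288.58 mm, so f ≈ 289 mm.

289 mm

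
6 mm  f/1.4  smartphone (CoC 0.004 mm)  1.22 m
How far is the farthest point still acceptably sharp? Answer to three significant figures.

Hyperfocal distance H = f²/(N·c) + f = 6²/(1.4 × 0.004) + 6 = 36/0.0056 + 6 ≈ 6434.6 mm ≈ 6.435 m.
Far limit Df = s·(H − f)/(H − s) = 1220 × (6434.6 − 6) / (6434.6 − 1220) = 1220 × 6428.6 / 5214.6 ≈ 1504.0 mm ≈ 1.50 m.

1.50 m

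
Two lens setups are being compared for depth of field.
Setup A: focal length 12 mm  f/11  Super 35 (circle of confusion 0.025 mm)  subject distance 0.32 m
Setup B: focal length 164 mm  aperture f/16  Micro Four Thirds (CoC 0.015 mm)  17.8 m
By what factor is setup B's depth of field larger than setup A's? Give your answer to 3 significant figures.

Setup A: H = 12²/(11×0.025) + 12 ≈ 535.6 mm; DoF = Df − Dn = 777.07 − 201.49 ≈ 575.58 mm.
Setup B: H = 164²/(16×0.015) + 164 ≈ 112230.7 mm; DoF = Df − Dn = 21124.4 − 15379.7 ≈ 5744.7 mm.
Ratio = 5744.7 / 575.58 ≈ 9.98.

9.98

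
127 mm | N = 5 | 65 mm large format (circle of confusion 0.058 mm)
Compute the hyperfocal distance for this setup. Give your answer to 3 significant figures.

Hyperfocal distance H = f²/(N·c) + f = 127²/(5 × 0.058) + 127 = 16129/0.29 + 127 ≈ 55744.2 mm ≈ 55.7 m.

55.7 m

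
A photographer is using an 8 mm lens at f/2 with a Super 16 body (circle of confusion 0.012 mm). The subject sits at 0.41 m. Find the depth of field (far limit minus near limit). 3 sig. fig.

Hyperfocal distance H = f²/(N·c) + f = 8²/(2 × 0.012) + 8 = 64/0.024 + 8 ≈ 2674.7 mm ≈ 2.675 m.
Near limit Dn = s·(H − f)/(H + s − 2f) = 410 × (2674.7 − 8) / (2674.7 + 410 − 2 × 8) = 410 × 2666.7 / 3068.7 ≈ 356.29 mm.
Far limit Df = s·(H − f)/(H − s) = 410 × (2674.7 − 8) / (2674.7 − 410) = 410 × 2666.7 / 2264.7 ≈ 482.78 mm.
Depth of field = Df − Dn = 482.78 − 356.29 ≈ 126.49 mm.

126 mm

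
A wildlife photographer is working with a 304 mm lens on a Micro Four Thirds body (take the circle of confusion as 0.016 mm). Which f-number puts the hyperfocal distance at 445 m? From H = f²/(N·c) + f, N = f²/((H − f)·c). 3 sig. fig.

f/13

Rearrange H = f²/(N·c) + f for N: N = f² / ((H − f)·c).
N = 304² / ((445000 − 304) × 0.016) = 92416 / 7115 ≈ 13.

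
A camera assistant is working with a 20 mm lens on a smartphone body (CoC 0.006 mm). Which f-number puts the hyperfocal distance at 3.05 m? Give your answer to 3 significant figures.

Rearrange H = f²/(N·c) + f for N: N = f² / ((H − f)·c).
N = 20² / ((3050 − 20) × 0.006) = 400 / 18.18 ≈ 22.

f/22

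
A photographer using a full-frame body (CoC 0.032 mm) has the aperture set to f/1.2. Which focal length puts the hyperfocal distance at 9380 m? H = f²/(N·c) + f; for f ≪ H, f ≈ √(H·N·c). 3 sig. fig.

600 mm

From H = f²/(N·c) + f, with f ≪ H: f ≈ √(H·N·c) = √(9380000 × 1.2 × 0.032) = √360192 ≈ 600.2 mm.
The +f correction barely moves this — solving exactly, f² + N·c·f − N·c·H = 0 ⇒ f = (−N·c + √((N·c)² + 4·N·c·H))/2 = (−0.0384 + √1440768)/2 ≈ 600.14 mm, so f ≈ 600 mm.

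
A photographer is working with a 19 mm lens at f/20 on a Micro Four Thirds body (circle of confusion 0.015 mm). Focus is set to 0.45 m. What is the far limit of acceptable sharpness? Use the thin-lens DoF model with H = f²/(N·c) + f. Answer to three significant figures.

0.701 m

Hyperfocal distance H = f²/(N·c) + f = 19²/(20 × 0.015) + 19 = 361/0.3 + 19 ≈ 1222.3 mm ≈ 1.222 m.
Far limit Df = s·(H − f)/(H − s) = 450 × (1222.3 − 19) / (1222.3 − 450) = 450 × 1203.3 / 772.3 ≈ 701.12 mm ≈ 0.701 m.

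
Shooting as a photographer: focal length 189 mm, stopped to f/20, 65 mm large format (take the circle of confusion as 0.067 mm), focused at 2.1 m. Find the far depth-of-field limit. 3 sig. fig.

2.26 m

Hyperfocal distance H = f²/(N·c) + f = 189²/(20 × 0.067) + 189 = 35721/1.34 + 189 ≈ 26846.5 mm ≈ 26.85 m.
Far limit Df = s·(H − f)/(H − s) = 2100 × (26846.5 − 189) / (26846.5 − 2100) = 2100 × 26657.5 / 24746.5 ≈ 2262.2 mm ≈ 2.26 m.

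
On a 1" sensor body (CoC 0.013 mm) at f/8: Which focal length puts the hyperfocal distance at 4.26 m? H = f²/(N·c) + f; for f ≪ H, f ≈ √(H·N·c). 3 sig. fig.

From H = f²/(N·c) + f, with f ≪ H: f ≈ √(H·N·c) = √(4260 × 8 × 0.013) = √443.04 ≈ 21.05 mm.
Exact: f² + N·c·f − N·c·H = 0 ⇒ f = (−N·c + √((N·c)² + 4·N·c·H))/2 = (−0.104 + √1772.2)/2 ≈ 20.997 mm ≈ 21.0 mm.

21.0 mm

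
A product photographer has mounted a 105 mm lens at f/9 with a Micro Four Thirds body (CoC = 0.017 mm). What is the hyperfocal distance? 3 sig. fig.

Hyperfocal distance H = f²/(N·c) + f = 105²/(9 × 0.017) + 105 = 11025/0.153 + 105 ≈ 72163.8 mm ≈ 72.2 m.

72.2 m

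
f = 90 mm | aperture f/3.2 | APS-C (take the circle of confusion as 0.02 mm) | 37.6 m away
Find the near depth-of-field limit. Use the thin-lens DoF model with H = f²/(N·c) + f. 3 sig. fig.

Hyperfocal distance H = f²/(N·c) + f = 90²/(3.2 × 0.02) + 90 = 8100/0.064 + 90 ≈ 126652.5 mm ≈ 126.7 m.
Near limit Dn = s·(H − f)/(H + s − 2f) = 37600 × (126652.5 − 90) / (126652.5 + 37600 − 2 × 90) = 37600 × 126562.5 / 164072.5 ≈ 29004 mm ≈ 29.0 m.

29.0 m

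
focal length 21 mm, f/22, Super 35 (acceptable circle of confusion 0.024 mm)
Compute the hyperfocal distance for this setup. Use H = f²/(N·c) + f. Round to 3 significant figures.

0.856 m

Hyperfocal distance H = f²/(N·c) + f = 21²/(22 × 0.024) + 21 = 441/0.528 + 21 ≈ 856.2 mm ≈ 0.856 m.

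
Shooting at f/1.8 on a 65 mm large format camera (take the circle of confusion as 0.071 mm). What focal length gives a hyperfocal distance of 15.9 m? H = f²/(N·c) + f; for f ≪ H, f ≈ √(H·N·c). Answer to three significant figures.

From H = f²/(N·c) + f, with f ≪ H: f ≈ √(H·N·c) = √(15900 × 1.8 × 0.071) = √2032.0 ≈ 45.08 mm.
Exact: f² + N·c·f − N·c·H = 0 ⇒ f = (−N·c + √((N·c)² + 4·N·c·H))/2 = (−0.1278 + √8128.1)/2 ≈ 45.014 mm ≈ 45.0 mm.

45.0 mm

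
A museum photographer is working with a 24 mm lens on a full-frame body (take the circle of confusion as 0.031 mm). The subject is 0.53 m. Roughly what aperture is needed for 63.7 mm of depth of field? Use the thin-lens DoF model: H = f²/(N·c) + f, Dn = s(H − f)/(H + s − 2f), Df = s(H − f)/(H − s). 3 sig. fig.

f/2.20

Write h = H − f = f²/(N·c). The thin-lens limits are Dn = s·h/(h + (s−f)) and Df = s·h/(h − (s−f)), so DoF = Df − Dn = 2·s·(s−f)·h / (h² − (s−f)²).
That is a quadratic in h: DoF·h² − 2·s·(s−f)·h − DoF·(s−f)² = 0 ⇒ h = (s−f)·(s + √(s² + DoF²)) / DoF = 506 × (530 + √(530² + 63.7²)) / 63.7 = 506 × (530 + 533.814) / 63.7 ≈ 8450.4 mm.
Then N = f²/(c·h) = 24² / (0.031 × 8450.4) = 576 / 261.96 ≈ 2.20.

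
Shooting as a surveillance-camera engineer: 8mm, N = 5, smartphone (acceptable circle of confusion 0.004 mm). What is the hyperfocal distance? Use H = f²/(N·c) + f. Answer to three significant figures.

3.21 m

Hyperfocal distance H = f²/(N·c) + f = 8²/(5 × 0.004) + 8 = 64/0.02 + 8 ≈ 3208.0 mm ≈ 3.21 m.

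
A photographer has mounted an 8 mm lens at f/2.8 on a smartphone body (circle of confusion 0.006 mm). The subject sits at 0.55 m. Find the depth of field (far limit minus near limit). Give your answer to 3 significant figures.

160 mm

Hyperfocal distance H = f²/(N·c) + f = 8²/(2.8 × 0.006) + 8 = 64/0.0168 + 8 ≈ 3817.5 mm ≈ 3.818 m.
Near limit Dn = s·(H − f)/(H + s − 2f) = 550 × (3817.5 − 8) / (3817.5 + 550 − 2 × 8) = 550 × 3809.5 / 4351.5 ≈ 481.50 mm.
Far limit Df = s·(H − f)/(H − s) = 550 × (3817.5 − 8) / (3817.5 − 550) = 550 × 3809.5 / 3267.5 ≈ 641.23 mm.
Depth of field = Df − Dn = 641.23 − 481.50 ≈ 159.73 mm.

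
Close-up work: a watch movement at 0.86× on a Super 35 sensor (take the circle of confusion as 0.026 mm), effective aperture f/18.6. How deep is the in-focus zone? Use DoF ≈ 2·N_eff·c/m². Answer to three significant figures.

At magnification m, DoF ≈ 2·N_eff·c/m² = 2 × 18.6 × 0.026 / 0.86² = 0.9672 / 0.7396 ≈ 1.31 mm.

1.31 mm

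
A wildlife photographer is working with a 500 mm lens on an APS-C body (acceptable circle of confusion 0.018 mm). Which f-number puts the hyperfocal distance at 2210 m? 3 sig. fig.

f/6.29

Rearrange H = f²/(N·c) + f for N: N = f² / ((H − f)·c).
N = 500² / ((2210000 − 500) × 0.018) = 250000 / 39771 ≈ 6.29.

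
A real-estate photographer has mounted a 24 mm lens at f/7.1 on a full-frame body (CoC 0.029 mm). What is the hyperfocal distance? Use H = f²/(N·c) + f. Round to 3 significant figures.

2.82 m

Hyperfocal distance H = f²/(N·c) + f = 24²/(7.1 × 0.029) + 24 = 576/0.2059 + 24 ≈ 2821.5 mm ≈ 2.82 m.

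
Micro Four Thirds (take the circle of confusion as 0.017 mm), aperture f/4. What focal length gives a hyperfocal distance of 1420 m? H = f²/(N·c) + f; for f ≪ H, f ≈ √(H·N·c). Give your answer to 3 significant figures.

From H = f²/(N·c) + f, with f ≪ H: f ≈ √(H·N·c) = √(1420000 × 4 × 0.017) = √96560 ≈ 310.7 mm.
The +f correction barely moves this — solving exactly, f² + N·c·f − N·c·H = 0 ⇒ f = (−N·c + √((N·c)² + 4·N·c·H))/2 = (−0.068 + √386240)/2 ≈ 310.71 mm, so f ≈ 311 mm.

311 mm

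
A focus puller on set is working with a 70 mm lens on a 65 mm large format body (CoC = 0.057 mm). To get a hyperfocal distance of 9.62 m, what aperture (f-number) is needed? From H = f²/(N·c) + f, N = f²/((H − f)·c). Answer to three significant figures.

Rearrange H = f²/(N·c) + f for N: N = f² / ((H − f)·c).
N = 70² / ((9620 − 70) × 0.057) = 4900 / 544.4 ≈ 9.

f/9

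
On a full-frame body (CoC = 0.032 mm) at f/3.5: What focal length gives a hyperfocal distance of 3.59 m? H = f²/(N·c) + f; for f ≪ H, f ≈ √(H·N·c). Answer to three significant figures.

20.0 mm

From H = f²/(N·c) + f, with f ≪ H: f ≈ √(H·N·c) = √(3590 × 3.5 × 0.032) = √402.08 ≈ 20.05 mm.
Exact: f² + N·c·f − N·c·H = 0 ⇒ f = (−N·c + √((N·c)² + 4·N·c·H))/2 = (−0.112 + √1608.3)/2 ≈ 19.996 mm ≈ 20.0 mm.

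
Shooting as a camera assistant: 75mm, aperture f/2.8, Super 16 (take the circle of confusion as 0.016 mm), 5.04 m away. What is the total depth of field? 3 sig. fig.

Hyperfocal distance H = f²/(N·c) + f = 75²/(2.8 × 0.016) + 75 = 5625/0.0448 + 75 ≈ 125633.0 mm ≈ 125.6 m.
Near limit Dn = s·(H − f)/(H + s − 2f) = 5040 × (125633.0 − 75) / (125633.0 + 5040 − 2 × 75) = 5040 × 125558.0 / 130523.0 ≈ 4848.28 mm.
Far limit Df = s·(H − f)/(H − s) = 5040 × (125633.0 − 75) / (125633.0 − 5040) = 5040 × 125558.0 / 120593.0 ≈ 5247.50 mm.
Depth of field = Df − Dn = 5247.50 − 4848.28 ≈ 399.22 mm.

399 mm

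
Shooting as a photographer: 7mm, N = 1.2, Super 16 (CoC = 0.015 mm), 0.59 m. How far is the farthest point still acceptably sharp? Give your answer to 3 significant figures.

Hyperfocal distance H = f²/(N·c) + f = 7²/(1.2 × 0.015) + 7 = 49/0.018 + 7 ≈ 2729.2 mm ≈ 2.729 m.
Far limit Df = s·(H − f)/(H − s) = 590 × (2729.2 − 7) / (2729.2 − 590) = 590 × 2722.2 / 2139.2 ≈ 750.79 mm ≈ 0.751 m.

0.751 m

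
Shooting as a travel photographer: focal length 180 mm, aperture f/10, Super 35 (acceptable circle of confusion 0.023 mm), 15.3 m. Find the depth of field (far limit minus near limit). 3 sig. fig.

3.32 m

Hyperfocal distance H = f²/(N·c) + f = 180²/(10 × 0.023) + 180 = 32400/0.23 + 180 ≈ 141049.6 mm ≈ 141.0 m.
Near limit Dn = s·(H − f)/(H + s − 2f) = 15300 × (141049.6 − 180) / (141049.6 + 15300 − 2 × 180) = 15300 × 140869.6 / 155989.6 ≈ 13817.0 mm.
Far limit Df = s·(H − f)/(H − s) = 15300 × (141049.6 − 180) / (141049.6 − 15300) = 15300 × 140869.6 / 125749.6 ≈ 17139.7 mm.
Depth of field = Df − Dn = 17139.7 − 13817.0 ≈ 3322.7 mm ≈ 3.32 m.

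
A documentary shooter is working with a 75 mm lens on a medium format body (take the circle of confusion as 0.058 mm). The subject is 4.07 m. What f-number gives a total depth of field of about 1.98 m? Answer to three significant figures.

f/5.59

Write h = H − f = f²/(N·c). The thin-lens limits are Dn = s·h/(h + (s−f)) and Df = s·h/(h − (s−f)), so DoF = Df − Dn = 2·s·(s−f)·h / (h² − (s−f)²).
That is a quadratic in h: DoF·h² − 2·s·(s−f)·h − DoF·(s−f)² = 0 ⇒ h = (s−f)·(s + √(s² + DoF²)) / DoF = 3995 × (4070 + √(4070² + 1980²)) / 1980 = 3995 × (4070 + 4526.07) / 1980 ≈ 17344 mm.
Then N = f²/(c·h) = 75² / (0.058 × 17344) = 5625 / 1006.0 ≈ 5.59.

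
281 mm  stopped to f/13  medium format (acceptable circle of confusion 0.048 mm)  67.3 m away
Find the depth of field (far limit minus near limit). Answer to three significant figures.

99.1 m

Hyperfocal distance H = f²/(N·c) + f = 281²/(13 × 0.048) + 281 = 78961/0.624 + 281 ≈ 126821.1 mm ≈ 126.8 m.
Near limit Dn = s·(H − f)/(H + s − 2f) = 67300 × (126821.1 − 281) / (126821.1 + 67300 − 2 × 281) = 67300 × 126540.1 / 193559.1 ≈ 43998 mm.
Far limit Df = s·(H − f)/(H − s) = 67300 × (126821.1 − 281) / (126821.1 − 67300) = 67300 × 126540.1 / 59521.1 ≈ 143078 mm.
Depth of field = Df − Dn = 143078 − 43998 ≈ 99080 mm ≈ 99.1 m.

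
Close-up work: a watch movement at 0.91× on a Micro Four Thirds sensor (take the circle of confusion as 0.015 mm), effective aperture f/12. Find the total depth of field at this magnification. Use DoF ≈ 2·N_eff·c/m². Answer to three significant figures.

0.435 mm

At magnification m, DoF ≈ 2·N_eff·c/m² = 2 × 12 × 0.015 / 0.91² = 0.36 / 0.8281 ≈ 0.435 mm.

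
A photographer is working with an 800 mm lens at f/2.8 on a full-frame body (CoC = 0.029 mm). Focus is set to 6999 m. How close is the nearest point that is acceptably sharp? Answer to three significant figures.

3710 m

Hyperfocal distance H = f²/(N·c) + f = 800²/(2.8 × 0.029) + 800 = 640000/0.0812 + 800 ≈ 7882573.4 mm ≈ 7883 m.
Near limit Dn = s·(H − f)/(H + s − 2f) = 6999000 × (7882573.4 − 800) / (7882573.4 + 6999000 − 2 × 800) = 6999000 × 7881773.4 / 14879973.4 ≈ 3707300 mm ≈ 3710 m.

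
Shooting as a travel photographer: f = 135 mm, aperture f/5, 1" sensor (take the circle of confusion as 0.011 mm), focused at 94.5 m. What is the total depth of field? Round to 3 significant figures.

58.6 m

Hyperfocal distance H = f²/(N·c) + f = 135²/(5 × 0.011) + 135 = 18225/0.055 + 135 ≈ 331498.6 mm ≈ 331.5 m.
Near limit Dn = s·(H − f)/(H + s − 2f) = 94500 × (331498.6 − 135) / (331498.6 + 94500 − 2 × 135) = 94500 × 331363.6 / 425728.6 ≈ 73554 mm.
Far limit Df = s·(H − f)/(H − s) = 94500 × (331498.6 − 135) / (331498.6 − 94500) = 94500 × 331363.6 / 236998.6 ≈ 132127 mm.
Depth of field = Df − Dn = 132127 − 73554 ≈ 58573 mm ≈ 58.6 m.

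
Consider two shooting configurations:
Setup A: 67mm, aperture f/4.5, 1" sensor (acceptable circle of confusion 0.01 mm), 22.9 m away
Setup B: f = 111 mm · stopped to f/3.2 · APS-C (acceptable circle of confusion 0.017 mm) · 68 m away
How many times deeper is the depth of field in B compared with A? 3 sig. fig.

4.05

Setup A: H = 67²/(4.5×0.01) + 67 ≈ 99822.6 mm; DoF = Df − Dn = 29697 − 18635 ≈ 11062 mm.
Setup B: H = 111²/(3.2×0.017) + 111 ≈ 226600.0 mm; DoF = Df − Dn = 97108 − 52318 ≈ 44790 mm.
Ratio = 44790 / 11062 ≈ 4.05.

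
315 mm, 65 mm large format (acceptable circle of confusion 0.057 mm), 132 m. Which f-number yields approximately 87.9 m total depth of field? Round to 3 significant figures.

Write h = H − f = f²/(N·c). The thin-lens limits are Dn = s·h/(h + (s−f)) and Df = s·h/(h − (s−f)), so DoF = Df − Dn = 2·s·(s−f)·h / (h² − (s−f)²).
That is a quadratic in h: DoF·h² − 2·s·(s−f)·h − DoF·(s−f)² = 0 ⇒ h = (s−f)·(s + √(s² + DoF²)) / DoF = 131685 × (132000 + √(132000² + 87900²)) / 87900 = 131685 × (132000 + 158589) / 87900 ≈ 435338 mm.
Then N = f²/(c·h) = 315² / (0.057 × 435338) = 99225 / 24814 ≈ 4.

f/4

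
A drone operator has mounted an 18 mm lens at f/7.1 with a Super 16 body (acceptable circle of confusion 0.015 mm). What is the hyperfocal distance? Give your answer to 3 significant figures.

Hyperfocal distance H = f²/(N·c) + f = 18²/(7.1 × 0.015) + 18 = 324/0.1065 + 18 ≈ 3060.3 mm ≈ 3.06 m.

3.06 m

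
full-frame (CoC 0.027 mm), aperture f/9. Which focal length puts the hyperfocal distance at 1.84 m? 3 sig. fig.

From H = f²/(N·c) + f, with f ≪ H: f ≈ √(H·N·c) = √(1840 × 9 × 0.027) = √447.12 ≈ 21.15 mm.
Exact: f² + N·c·f − N·c·H = 0 ⇒ f = (−N·c + √((N·c)² + 4·N·c·H))/2 = (−0.243 + √1788.5)/2 ≈ 21.024 mm ≈ 21.0 mm.

21.0 mm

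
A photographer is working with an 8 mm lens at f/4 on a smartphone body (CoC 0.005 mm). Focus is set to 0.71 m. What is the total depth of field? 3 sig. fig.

Hyperfocal distance H = f²/(N·c) + f = 8²/(4 × 0.005) + 8 = 64/0.02 + 8 ≈ 3208.0 mm ≈ 3.208 m.
Near limit Dn = s·(H − f)/(H + s − 2f) = 710 × (3208.0 − 8) / (3208.0 + 710 − 2 × 8) = 710 × 3200.0 / 3902.0 ≈ 582.27 mm.
Far limit Df = s·(H − f)/(H − s) = 710 × (3208.0 − 8) / (3208.0 − 710) = 710 × 3200.0 / 2498.0 ≈ 909.53 mm.
Depth of field = Df − Dn = 909.53 − 582.27 ≈ 327.26 mm.

327 mm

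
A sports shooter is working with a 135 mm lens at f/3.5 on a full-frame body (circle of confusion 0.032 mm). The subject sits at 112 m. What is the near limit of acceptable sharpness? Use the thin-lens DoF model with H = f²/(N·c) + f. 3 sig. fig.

66.4 m

Hyperfocal distance H = f²/(N·c) + f = 135²/(3.5 × 0.032) + 135 = 18225/0.112 + 135 ≈ 162858.2 mm ≈ 162.9 m.
Near limit Dn = s·(H − f)/(H + s − 2f) = 112000 × (162858.2 − 135) / (162858.2 + 112000 − 2 × 135) = 112000 × 162723.2 / 274588.2 ≈ 66372 mm ≈ 66.4 m.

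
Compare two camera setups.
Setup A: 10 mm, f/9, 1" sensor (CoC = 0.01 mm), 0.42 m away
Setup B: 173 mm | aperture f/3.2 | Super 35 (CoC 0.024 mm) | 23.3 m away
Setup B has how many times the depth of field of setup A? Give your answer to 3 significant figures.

Setup A: H = 10²/(9×0.01) + 10 ≈ 1121.1 mm; DoF = Df − Dn = 665.61 − 306.79 ≈ 358.82 mm.
Setup B: H = 173²/(3.2×0.024) + 173 ≈ 389873.5 mm; DoF = Df − Dn = 24770.0 − 21994.7 ≈ 2775.3 mm.
Ratio = 2775.3 / 358.82 ≈ 7.73.

7.73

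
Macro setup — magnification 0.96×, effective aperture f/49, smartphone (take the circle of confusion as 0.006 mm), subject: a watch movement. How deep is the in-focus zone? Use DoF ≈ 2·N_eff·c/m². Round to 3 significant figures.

At magnification m, DoF ≈ 2·N_eff·c/m² = 2 × 49 × 0.006 / 0.96² = 0.588 / 0.9216 ≈ 0.638 mm.

0.638 mm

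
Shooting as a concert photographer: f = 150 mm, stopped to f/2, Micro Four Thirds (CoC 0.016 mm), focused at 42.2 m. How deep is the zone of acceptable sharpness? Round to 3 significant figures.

Hyperfocal distance H = f²/(N·c) + f = 150²/(2 × 0.016) + 150 = 22500/0.032 + 150 ≈ 703275.0 mm ≈ 703.3 m.
Near limit Dn = s·(H − f)/(H + s − 2f) = 42200 × (703275.0 − 150) / (703275.0 + 42200 − 2 × 150) = 42200 × 703125.0 / 745175.0 ≈ 39818.7 mm.
Far limit Df = s·(H − f)/(H − s) = 42200 × (703275.0 − 150) / (703275.0 − 42200) = 42200 × 703125.0 / 661075.0 ≈ 44884.3 mm.
Depth of field = Df − Dn = 44884.3 − 39818.7 ≈ 5065.6 mm ≈ 5.07 m.

5.07 m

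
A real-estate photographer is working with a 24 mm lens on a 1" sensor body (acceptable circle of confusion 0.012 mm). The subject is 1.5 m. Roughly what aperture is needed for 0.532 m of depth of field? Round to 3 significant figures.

Write h = H − f = f²/(N·c). The thin-lens limits are Dn = s·h/(h + (s−f)) and Df = s·h/(h − (s−f)), so DoF = Df − Dn = 2·s·(s−f)·h / (h² − (s−f)²).
That is a quadratic in h: DoF·h² − 2·s·(s−f)·h − DoF·(s−f)² = 0 ⇒ h = (s−f)·(s + √(s² + DoF²)) / DoF = 1476 × (1500 + √(1500² + 532²)) / 532 = 1476 × (1500 + 1591.55) / 532 ≈ 8577.3 mm.
Then N = f²/(c·h) = 24² / (0.012 × 8577.3) = 576 / 102.93 ≈ 5.60.

f/5.60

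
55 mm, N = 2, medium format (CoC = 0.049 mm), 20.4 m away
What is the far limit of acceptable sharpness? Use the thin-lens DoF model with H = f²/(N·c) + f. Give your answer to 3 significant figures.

Hyperfocal distance H = f²/(N·c) + f = 55²/(2 × 0.049) + 55 = 3025/0.098 + 55 ≈ 30922.3 mm ≈ 30.92 m.
Far limit Df = s·(H − f)/(H − s) = 20400 × (30922.3 − 55) / (30922.3 − 20400) = 20400 × 30867.3 / 10522.3 ≈ 59843 mm ≈ 59.8 m.

59.8 m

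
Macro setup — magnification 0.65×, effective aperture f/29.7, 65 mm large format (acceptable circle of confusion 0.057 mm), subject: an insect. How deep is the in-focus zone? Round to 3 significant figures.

8.01 mm

At magnification m, DoF ≈ 2·N_eff·c/m² = 2 × 29.7 × 0.057 / 0.65² = 3.386 / 0.4225 ≈ 8.01 mm.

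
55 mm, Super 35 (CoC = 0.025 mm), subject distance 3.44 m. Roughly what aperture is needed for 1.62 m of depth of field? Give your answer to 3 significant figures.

f/8

Write h = H − f = f²/(N·c). The thin-lens limits are Dn = s·h/(h + (s−f)) and Df = s·h/(h − (s−f)), so DoF = Df − Dn = 2·s·(s−f)·h / (h² − (s−f)²).
That is a quadratic in h: DoF·h² − 2·s·(s−f)·h − DoF·(s−f)² = 0 ⇒ h = (s−f)·(s + √(s² + DoF²)) / DoF = 3385 × (3440 + √(3440² + 1620²)) / 1620 = 3385 × (3440 + 3802.37) / 1620 ≈ 15133 mm.
Then N = f²/(c·h) = 55² / (0.025 × 15133) = 3025 / 378.32 ≈ 8.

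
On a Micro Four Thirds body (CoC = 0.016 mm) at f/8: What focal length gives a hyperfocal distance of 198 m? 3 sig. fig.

159 mm

From H = f²/(N·c) + f, with f ≪ H: f ≈ √(H·N·c) = √(198000 × 8 × 0.016) = √25344 ≈ 159.2 mm.
The +f correction barely moves this — solving exactly, f² + N·c·f − N·c·H = 0 ⇒ f = (−N·c + √((N·c)² + 4·N·c·H))/2 = (−0.128 + √101376)/2 ≈ 159.13 mm, so f ≈ 159 mm.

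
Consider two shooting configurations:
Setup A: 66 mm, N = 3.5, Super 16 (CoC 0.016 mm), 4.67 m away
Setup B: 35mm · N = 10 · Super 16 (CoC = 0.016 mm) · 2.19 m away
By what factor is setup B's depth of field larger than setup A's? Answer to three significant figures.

2.41

Setup A: H = 66²/(3.5×0.016) + 66 ≈ 77851.7 mm; DoF = Df − Dn = 4963.80 − 4409.04 ≈ 554.76 mm.
Setup B: H = 35²/(10×0.016) + 35 ≈ 7691.2 mm; DoF = Df − Dn = 3047.9 − 1709.0 ≈ 1338.9 mm.
Ratio = 1338.9 / 554.76 ≈ 2.41.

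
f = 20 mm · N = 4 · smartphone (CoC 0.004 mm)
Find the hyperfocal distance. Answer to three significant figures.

Hyperfocal distance H = f²/(N·c) + f = 20²/(4 × 0.004) + 20 = 400/0.016 + 20 ≈ 25020.0 mm ≈ 25.0 m.

25.0 m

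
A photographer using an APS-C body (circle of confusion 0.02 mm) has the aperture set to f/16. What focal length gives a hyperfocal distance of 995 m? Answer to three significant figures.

From H = f²/(N·c) + f, with f ≪ H: f ≈ √(H·N·c) = √(995000 × 16 × 0.02) = √318400 ≈ 564.3 mm.
The +f correction barely moves this — solving exactly, f² + N·c·f − N·c·H = 0 ⇒ f = (−N·c + √((N·c)² + 4·N·c·H))/2 = (−0.32 + √1273600)/2 ≈ 564.11 mm, so f ≈ 564 mm.

564 mm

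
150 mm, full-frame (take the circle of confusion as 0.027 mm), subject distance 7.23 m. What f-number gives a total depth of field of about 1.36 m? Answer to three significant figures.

Write h = H − f = f²/(N·c). The thin-lens limits are Dn = s·h/(h + (s−f)) and Df = s·h/(h − (s−f)), so DoF = Df − Dn = 2·s·(s−f)·h / (h² − (s−f)²).
That is a quadratic in h: DoF·h² − 2·s·(s−f)·h − DoF·(s−f)² = 0 ⇒ h = (s−f)·(s + √(s² + DoF²)) / DoF = 7080 × (7230 + √(7230² + 1360²)) / 1360 = 7080 × (7230 + 7356.80) / 1360 ≈ 75937 mm.
Then N = f²/(c·h) = 150² / (0.027 × 75937) = 22500 / 2050.3 ≈ 11.

f/11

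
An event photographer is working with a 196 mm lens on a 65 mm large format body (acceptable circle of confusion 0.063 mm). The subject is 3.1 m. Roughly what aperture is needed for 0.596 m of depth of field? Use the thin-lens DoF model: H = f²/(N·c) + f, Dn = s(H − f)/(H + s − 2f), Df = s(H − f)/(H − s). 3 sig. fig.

Write h = H − f = f²/(N·c). The thin-lens limits are Dn = s·h/(h + (s−f)) and Df = s·h/(h − (s−f)), so DoF = Df − Dn = 2·s·(s−f)·h / (h² − (s−f)²).
That is a quadratic in h: DoF·h² − 2·s·(s−f)·h − DoF·(s−f)² = 0 ⇒ h = (s−f)·(s + √(s² + DoF²)) / DoF = 2904 × (3100 + √(3100² + 596²)) / 596 = 2904 × (3100 + 3156.77) / 596 ≈ 30486 mm.
Then N = f²/(c·h) = 196² / (0.063 × 30486) = 38416 / 1920.6 ≈ 20.

f/20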